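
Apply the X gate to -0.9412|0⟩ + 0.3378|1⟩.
0.3378|0⟩ - 0.9412|1⟩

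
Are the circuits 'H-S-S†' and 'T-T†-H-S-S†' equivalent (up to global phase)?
Yes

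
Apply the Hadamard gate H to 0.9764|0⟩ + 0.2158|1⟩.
0.843|0⟩ + 0.5378|1⟩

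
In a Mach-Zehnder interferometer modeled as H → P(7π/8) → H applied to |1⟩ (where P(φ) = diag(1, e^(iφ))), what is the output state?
(0.9619 - 0.1913i)|0⟩ + (0.03806 + 0.1913i)|1⟩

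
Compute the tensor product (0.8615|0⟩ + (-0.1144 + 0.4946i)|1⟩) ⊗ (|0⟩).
0.8615|00⟩ + (-0.1144 + 0.4946i)|10⟩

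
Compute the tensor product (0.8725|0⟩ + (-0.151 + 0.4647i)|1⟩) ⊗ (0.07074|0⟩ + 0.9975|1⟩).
0.06172|00⟩ + 0.8703|01⟩ + (-0.01068 + 0.03287i)|10⟩ + (-0.1506 + 0.4635i)|11⟩

amp(|b₁b₂…⟩) = product of the factor amplitudes for bits b₁, b₂, …; only kets whose every factor amplitude is nonzero survive.
|00⟩: (0.8725)(0.07074) = 0.06172
|01⟩: (0.8725)(0.9975) = 0.8703
|10⟩: (-0.151 + 0.4647i)(0.07074) = (-0.01068 + 0.03287i)
|11⟩: (-0.151 + 0.4647i)(0.9975) = (-0.1506 + 0.4635i)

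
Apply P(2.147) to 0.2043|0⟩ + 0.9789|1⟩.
0.2043|0⟩ + (-0.5333 + 0.8208i)|1⟩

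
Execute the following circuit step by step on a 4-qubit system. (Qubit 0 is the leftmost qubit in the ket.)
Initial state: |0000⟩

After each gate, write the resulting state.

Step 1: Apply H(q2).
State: 1/√2|0000⟩ + 1/√2|0010⟩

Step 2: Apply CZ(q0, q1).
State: 1/√2|0000⟩ + 1/√2|0010⟩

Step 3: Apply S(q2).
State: 1/√2|0000⟩ + (1/√2)i|0010⟩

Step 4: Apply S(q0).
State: 1/√2|0000⟩ + (1/√2)i|0010⟩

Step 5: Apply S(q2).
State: 1/√2|0000⟩ - 1/√2|0010⟩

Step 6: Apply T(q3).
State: 1/√2|0000⟩ - 1/√2|0010⟩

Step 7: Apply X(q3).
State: 1/√2|0001⟩ - 1/√2|0011⟩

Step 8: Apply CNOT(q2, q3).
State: 1/√2|0001⟩ - 1/√2|0010⟩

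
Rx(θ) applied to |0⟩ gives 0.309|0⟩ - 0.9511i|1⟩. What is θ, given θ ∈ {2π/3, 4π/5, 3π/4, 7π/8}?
4π/5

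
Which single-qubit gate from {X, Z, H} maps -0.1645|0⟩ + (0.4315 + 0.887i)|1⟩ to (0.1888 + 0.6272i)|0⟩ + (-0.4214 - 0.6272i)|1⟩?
H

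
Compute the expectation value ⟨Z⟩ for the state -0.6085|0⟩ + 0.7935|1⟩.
-0.2594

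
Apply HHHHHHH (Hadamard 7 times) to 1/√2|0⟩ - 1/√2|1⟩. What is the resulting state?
|1⟩

H² = I, so H^7 = H: a single Hadamard. With (a, b) = (1/√2, -1/√2), H gives ((a + b)/√2, (a − b)/√2) = (0, 1).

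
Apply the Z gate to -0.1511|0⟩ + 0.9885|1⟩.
-0.1511|0⟩ - 0.9885|1⟩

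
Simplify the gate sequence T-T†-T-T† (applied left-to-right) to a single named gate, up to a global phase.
I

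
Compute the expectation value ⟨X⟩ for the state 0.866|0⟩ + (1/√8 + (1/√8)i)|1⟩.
0.6124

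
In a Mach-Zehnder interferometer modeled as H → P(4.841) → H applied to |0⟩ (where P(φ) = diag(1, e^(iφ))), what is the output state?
(0.5641 - 0.4959i)|0⟩ + (0.4359 + 0.4959i)|1⟩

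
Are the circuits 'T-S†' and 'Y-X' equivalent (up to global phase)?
No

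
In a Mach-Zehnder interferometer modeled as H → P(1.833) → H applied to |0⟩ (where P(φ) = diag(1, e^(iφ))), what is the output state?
(0.3704 + 0.4829i)|0⟩ + (0.6296 - 0.4829i)|1⟩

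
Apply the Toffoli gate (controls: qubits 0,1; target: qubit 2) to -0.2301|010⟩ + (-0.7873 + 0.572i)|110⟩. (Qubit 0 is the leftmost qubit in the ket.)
-0.2301|010⟩ + (-0.7873 + 0.572i)|111⟩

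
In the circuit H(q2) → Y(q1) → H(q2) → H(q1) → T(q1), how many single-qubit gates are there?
5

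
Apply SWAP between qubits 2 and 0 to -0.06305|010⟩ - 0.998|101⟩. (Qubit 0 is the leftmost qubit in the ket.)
-0.06305|010⟩ - 0.998|101⟩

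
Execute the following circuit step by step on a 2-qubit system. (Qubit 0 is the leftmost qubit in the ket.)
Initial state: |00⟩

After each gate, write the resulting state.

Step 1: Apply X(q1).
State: |01⟩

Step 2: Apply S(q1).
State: i|01⟩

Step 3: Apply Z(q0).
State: i|01⟩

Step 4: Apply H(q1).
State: (1/√2)i|00⟩ - (1/√2)i|01⟩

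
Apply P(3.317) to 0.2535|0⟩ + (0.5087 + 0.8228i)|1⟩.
0.2535|0⟩ + (-0.3573 - 0.8989i)|1⟩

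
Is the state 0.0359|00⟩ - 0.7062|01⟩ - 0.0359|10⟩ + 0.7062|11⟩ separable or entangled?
Separable

Writing the state as a|00⟩ + b|01⟩ + c|10⟩ + d|11⟩, it is a product state iff ad − bc = 0.
Here (a, b, c, d) = (0.0359, -0.7062, -0.0359, 0.7062): ad − bc = (0.0359)(0.7062) − (-0.7062)(-0.0359) = 0, so the state is separable.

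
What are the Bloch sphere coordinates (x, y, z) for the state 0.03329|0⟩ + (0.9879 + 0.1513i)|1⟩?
(0.06577, 0.01007, -0.9977)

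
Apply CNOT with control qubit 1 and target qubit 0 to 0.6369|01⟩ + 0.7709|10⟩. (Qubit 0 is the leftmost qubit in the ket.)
0.7709|10⟩ + 0.6369|11⟩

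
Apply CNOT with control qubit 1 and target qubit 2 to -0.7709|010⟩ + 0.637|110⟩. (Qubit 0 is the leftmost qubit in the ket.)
-0.7709|011⟩ + 0.637|111⟩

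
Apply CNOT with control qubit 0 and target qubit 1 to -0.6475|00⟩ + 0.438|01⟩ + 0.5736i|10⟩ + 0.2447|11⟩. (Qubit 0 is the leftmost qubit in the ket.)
-0.6475|00⟩ + 0.438|01⟩ + 0.2447|10⟩ + 0.5736i|11⟩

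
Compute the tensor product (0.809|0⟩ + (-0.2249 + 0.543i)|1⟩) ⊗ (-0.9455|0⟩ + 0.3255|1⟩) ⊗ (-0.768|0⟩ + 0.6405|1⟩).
0.5875|000⟩ - 0.4899|001⟩ - 0.2022|010⟩ + 0.1687|011⟩ + (-0.1633 + 0.3943i)|100⟩ + (0.1362 - 0.3288i)|101⟩ + (0.05622 - 0.1357i)|110⟩ + (-0.04689 + 0.1132i)|111⟩

amp(|b₁b₂…⟩) = product of the factor amplitudes for bits b₁, b₂, …; only kets whose every factor amplitude is nonzero survive.
|000⟩: (0.809)(-0.9455)(-0.768) = 0.5875
|001⟩: (0.809)(-0.9455)(0.6405) = -0.4899
|010⟩: (0.809)(0.3255)(-0.768) = -0.2022
|011⟩: (0.809)(0.3255)(0.6405) = 0.1687
|100⟩: (-0.2249 + 0.543i)(-0.9455)(-0.768) = (-0.1633 + 0.3943i)
|101⟩: (-0.2249 + 0.543i)(-0.9455)(0.6405) = (0.1362 - 0.3288i)
|110⟩: (-0.2249 + 0.543i)(0.3255)(-0.768) = (0.05622 - 0.1357i)
|111⟩: (-0.2249 + 0.543i)(0.3255)(0.6405) = (-0.04689 + 0.1132i)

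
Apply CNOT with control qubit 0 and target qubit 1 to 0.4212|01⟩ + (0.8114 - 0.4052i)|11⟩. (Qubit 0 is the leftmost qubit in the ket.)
0.4212|01⟩ + (0.8114 - 0.4052i)|10⟩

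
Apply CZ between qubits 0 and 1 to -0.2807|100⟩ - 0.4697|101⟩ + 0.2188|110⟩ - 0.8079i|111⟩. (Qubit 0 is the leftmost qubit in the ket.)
-0.2807|100⟩ - 0.4697|101⟩ - 0.2188|110⟩ + 0.8079i|111⟩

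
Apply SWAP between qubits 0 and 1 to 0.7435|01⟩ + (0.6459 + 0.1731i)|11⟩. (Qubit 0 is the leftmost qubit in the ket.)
0.7435|10⟩ + (0.6459 + 0.1731i)|11⟩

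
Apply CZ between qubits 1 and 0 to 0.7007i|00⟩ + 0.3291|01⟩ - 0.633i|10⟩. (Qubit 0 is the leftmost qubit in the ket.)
0.7007i|00⟩ + 0.3291|01⟩ - 0.633i|10⟩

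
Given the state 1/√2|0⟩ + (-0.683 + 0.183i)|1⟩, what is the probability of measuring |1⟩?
0.5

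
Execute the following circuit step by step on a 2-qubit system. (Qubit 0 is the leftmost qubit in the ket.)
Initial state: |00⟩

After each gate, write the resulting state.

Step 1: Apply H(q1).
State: 1/√2|00⟩ + 1/√2|01⟩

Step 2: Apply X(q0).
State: 1/√2|10⟩ + 1/√2|11⟩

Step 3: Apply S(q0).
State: (1/√2)i|10⟩ + (1/√2)i|11⟩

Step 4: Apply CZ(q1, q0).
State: (1/√2)i|10⟩ - (1/√2)i|11⟩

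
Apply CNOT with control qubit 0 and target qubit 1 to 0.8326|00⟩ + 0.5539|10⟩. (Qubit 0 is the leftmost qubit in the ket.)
0.8326|00⟩ + 0.5539|11⟩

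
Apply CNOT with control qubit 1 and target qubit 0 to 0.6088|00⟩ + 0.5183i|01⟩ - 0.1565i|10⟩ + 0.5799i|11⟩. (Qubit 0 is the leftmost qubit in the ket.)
0.6088|00⟩ + 0.5799i|01⟩ - 0.1565i|10⟩ + 0.5183i|11⟩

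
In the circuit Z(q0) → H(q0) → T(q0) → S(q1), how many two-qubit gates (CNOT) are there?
0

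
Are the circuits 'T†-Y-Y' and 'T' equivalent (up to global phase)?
No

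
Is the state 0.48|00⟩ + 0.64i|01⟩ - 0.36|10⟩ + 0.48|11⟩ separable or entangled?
Entangled

Writing the state as a|00⟩ + b|01⟩ + c|10⟩ + d|11⟩, it is a product state iff ad − bc = 0.
Here (a, b, c, d) = (0.48, 0.64i, -0.36, 0.48): ad − bc = (0.48)(0.48) − (0.64i)(-0.36) = (0.2304 + 0.2304i) ≠ 0, so the state is entangled.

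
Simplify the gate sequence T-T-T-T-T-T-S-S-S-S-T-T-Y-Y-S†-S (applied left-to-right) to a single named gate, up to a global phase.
I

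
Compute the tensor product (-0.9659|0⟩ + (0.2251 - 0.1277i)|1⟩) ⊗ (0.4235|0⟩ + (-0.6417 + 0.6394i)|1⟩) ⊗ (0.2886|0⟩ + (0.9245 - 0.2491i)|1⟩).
-0.1181|000⟩ + (-0.3782 + 0.1019i)|001⟩ + (0.1789 - 0.1782i)|010⟩ + (0.4192 - 0.7254i)|011⟩ + (0.02751 - 0.01561i)|100⟩ + (0.07466 - 0.07374i)|101⟩ + (-0.01812 + 0.06519i)|110⟩ + (-0.001789 + 0.2245i)|111⟩

amp(|b₁b₂…⟩) = product of the factor amplitudes for bits b₁, b₂, …; only kets whose every factor amplitude is nonzero survive.
|000⟩: (-0.9659)(0.4235)(0.2886) = -0.1181
|001⟩: (-0.9659)(0.4235)(0.9245 - 0.2491i) = (-0.3782 + 0.1019i)
|010⟩: (-0.9659)(-0.6417 + 0.6394i)(0.2886) = (0.1789 - 0.1782i)
|011⟩: (-0.9659)(-0.6417 + 0.6394i)(0.9245 - 0.2491i) = (0.4192 - 0.7254i)
|100⟩: (0.2251 - 0.1277i)(0.4235)(0.2886) = (0.02751 - 0.01561i)
|101⟩: (0.2251 - 0.1277i)(0.4235)(0.9245 - 0.2491i) = (0.07466 - 0.07374i)
|110⟩: (0.2251 - 0.1277i)(-0.6417 + 0.6394i)(0.2886) = (-0.01812 + 0.06519i)
|111⟩: (0.2251 - 0.1277i)(-0.6417 + 0.6394i)(0.9245 - 0.2491i) = (-0.001789 + 0.2245i)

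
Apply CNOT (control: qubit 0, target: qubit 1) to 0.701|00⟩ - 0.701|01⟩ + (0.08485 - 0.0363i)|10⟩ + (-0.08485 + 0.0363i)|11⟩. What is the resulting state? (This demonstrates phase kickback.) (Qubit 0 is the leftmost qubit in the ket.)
0.701|00⟩ - 0.701|01⟩ + (-0.08485 + 0.0363i)|10⟩ + (0.08485 - 0.0363i)|11⟩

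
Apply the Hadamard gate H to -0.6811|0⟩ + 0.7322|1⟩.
0.03613|0⟩ - 0.9994|1⟩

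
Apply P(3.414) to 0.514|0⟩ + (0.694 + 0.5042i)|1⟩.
0.514|0⟩ + (-0.5328 - 0.6723i)|1⟩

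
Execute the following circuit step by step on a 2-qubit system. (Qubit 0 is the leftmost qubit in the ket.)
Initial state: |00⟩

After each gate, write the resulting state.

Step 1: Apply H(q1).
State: 1/√2|00⟩ + 1/√2|01⟩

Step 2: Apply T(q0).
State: 1/√2|00⟩ + 1/√2|01⟩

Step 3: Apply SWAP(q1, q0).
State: 1/√2|00⟩ + 1/√2|10⟩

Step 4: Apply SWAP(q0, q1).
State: 1/√2|00⟩ + 1/√2|01⟩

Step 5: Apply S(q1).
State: 1/√2|00⟩ + (1/√2)i|01⟩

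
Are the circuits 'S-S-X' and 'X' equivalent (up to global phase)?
No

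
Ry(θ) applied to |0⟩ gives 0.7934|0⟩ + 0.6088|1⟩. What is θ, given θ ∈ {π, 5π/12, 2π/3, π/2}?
5π/12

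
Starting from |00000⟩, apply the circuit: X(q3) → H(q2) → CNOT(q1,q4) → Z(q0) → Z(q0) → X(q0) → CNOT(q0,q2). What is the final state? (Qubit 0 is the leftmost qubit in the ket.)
1/√2|10010⟩ + 1/√2|10110⟩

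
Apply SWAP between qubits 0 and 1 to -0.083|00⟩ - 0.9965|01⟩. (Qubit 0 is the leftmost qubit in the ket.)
-0.083|00⟩ - 0.9965|10⟩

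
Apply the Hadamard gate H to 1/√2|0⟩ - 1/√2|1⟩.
|1⟩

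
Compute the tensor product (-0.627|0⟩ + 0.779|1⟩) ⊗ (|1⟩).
-0.627|01⟩ + 0.779|11⟩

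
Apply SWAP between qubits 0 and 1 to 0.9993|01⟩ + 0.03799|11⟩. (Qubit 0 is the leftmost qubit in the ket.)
0.9993|10⟩ + 0.03799|11⟩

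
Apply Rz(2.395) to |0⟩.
(0.3647 - 0.9311i)|0⟩

Rz(2.395) = [[e^(−iθ/2), 0], [0, e^(iθ/2)]] with e^(±iθ/2) = cos(θ/2) ± i·sin(θ/2); θ = 2.395, cos(θ/2) ≈ 0.364687, sin(θ/2) ≈ 0.93113.
With a = amp(|0⟩) = 1 and b = amp(|1⟩) = 0:
new amp(|0⟩) = (0.364687 - 0.93113i)·a = (0.3647 - 0.9311i)
new amp(|1⟩) = (0.364687 + 0.93113i)·b = 0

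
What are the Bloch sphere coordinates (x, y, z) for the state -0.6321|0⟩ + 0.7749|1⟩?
(-0.9796, 0, -0.2009)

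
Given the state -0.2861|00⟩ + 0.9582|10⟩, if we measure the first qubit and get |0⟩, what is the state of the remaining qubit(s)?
-|0⟩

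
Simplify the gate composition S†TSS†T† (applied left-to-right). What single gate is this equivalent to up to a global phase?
S†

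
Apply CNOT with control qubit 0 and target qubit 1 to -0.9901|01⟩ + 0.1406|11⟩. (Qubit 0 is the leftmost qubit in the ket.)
-0.9901|01⟩ + 0.1406|10⟩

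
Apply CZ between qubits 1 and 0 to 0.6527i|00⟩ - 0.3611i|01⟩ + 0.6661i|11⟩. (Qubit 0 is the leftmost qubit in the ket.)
0.6527i|00⟩ - 0.3611i|01⟩ - 0.6661i|11⟩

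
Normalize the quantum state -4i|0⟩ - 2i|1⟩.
-0.8944i|0⟩ - (1/√5)i|1⟩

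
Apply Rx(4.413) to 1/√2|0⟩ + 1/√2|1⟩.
(-0.4198 - 0.569i)|0⟩ + (-0.4198 - 0.569i)|1⟩

Rx(4.413) = [[cos(θ/2), −i·sin(θ/2)], [−i·sin(θ/2), cos(θ/2)]]; θ = 4.413, cos(θ/2) ≈ -0.593744, sin(θ/2) ≈ 0.804654.
With a = amp(|0⟩) = 1/√2 and b = amp(|1⟩) = 1/√2:
new amp(|0⟩) = (-0.593744)·a + (-0.804654i)·b = (-0.4198 - 0.569i)
new amp(|1⟩) = (-0.804654i)·a + (-0.593744)·b = (-0.4198 - 0.569i)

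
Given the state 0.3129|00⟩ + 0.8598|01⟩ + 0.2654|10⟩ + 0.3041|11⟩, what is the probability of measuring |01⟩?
0.7393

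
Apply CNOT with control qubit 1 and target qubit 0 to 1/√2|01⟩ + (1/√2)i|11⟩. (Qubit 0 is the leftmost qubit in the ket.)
(1/√2)i|01⟩ + 1/√2|11⟩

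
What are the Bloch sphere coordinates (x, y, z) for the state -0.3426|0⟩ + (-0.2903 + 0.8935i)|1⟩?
(0.1989, -0.6122, -0.7652)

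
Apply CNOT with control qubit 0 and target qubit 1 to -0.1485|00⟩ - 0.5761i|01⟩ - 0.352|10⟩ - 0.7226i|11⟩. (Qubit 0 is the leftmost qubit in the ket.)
-0.1485|00⟩ - 0.5761i|01⟩ - 0.7226i|10⟩ - 0.352|11⟩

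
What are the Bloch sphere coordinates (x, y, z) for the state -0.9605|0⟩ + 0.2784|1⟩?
(-0.5348, 0, 0.8451)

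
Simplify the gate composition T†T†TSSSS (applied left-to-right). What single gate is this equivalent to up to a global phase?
T†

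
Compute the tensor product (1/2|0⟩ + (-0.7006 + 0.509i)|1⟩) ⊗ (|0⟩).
1/2|00⟩ + (-0.7006 + 0.509i)|10⟩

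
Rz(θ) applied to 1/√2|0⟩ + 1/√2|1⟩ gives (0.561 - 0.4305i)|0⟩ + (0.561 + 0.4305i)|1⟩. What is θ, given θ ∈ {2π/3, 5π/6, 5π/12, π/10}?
5π/12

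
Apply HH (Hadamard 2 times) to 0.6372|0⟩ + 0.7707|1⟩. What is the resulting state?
0.6372|0⟩ + 0.7707|1⟩

H² = I, so an even number of Hadamards cancels: H^2 = I and the state is unchanged.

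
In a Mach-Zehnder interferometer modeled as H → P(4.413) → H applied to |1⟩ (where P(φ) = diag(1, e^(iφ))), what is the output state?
(0.6475 + 0.4778i)|0⟩ + (0.3525 - 0.4778i)|1⟩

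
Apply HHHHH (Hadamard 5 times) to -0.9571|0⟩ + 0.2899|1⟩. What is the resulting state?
-0.4718|0⟩ - 0.8818|1⟩

H² = I, so H^5 = H: a single Hadamard. With (a, b) = (-0.9571, 0.2899), H gives ((a + b)/√2, (a − b)/√2) = (-0.4718, -0.8818).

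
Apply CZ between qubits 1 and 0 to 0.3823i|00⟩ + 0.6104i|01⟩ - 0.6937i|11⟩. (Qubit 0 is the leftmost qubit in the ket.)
0.3823i|00⟩ + 0.6104i|01⟩ + 0.6937i|11⟩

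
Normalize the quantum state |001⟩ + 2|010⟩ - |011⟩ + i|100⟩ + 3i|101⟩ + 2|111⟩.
0.2236|001⟩ + 1/√5|010⟩ - 0.2236|011⟩ + 0.2236i|100⟩ + 0.6708i|101⟩ + 1/√5|111⟩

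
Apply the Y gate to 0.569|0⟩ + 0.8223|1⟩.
-0.8223i|0⟩ + 0.569i|1⟩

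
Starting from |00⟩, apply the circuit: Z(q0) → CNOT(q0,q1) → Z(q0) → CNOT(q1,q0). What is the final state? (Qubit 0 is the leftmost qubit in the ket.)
|00⟩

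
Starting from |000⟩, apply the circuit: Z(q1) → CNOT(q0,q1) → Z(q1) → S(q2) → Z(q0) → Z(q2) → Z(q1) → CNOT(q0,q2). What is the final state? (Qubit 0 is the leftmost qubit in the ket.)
|000⟩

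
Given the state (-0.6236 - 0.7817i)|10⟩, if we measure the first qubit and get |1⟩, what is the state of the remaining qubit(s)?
(-0.6236 - 0.7817i)|0⟩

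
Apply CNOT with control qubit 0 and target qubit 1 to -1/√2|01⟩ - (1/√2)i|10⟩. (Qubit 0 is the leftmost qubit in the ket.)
-1/√2|01⟩ - (1/√2)i|11⟩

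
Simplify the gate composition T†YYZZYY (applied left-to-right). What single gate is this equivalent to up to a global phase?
T†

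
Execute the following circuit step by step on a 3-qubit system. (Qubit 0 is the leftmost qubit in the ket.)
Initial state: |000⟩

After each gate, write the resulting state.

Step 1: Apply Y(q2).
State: i|001⟩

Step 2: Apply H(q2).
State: (1/√2)i|000⟩ - (1/√2)i|001⟩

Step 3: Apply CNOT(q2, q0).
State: (1/√2)i|000⟩ - (1/√2)i|101⟩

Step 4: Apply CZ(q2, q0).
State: (1/√2)i|000⟩ + (1/√2)i|101⟩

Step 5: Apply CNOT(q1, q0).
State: (1/√2)i|000⟩ + (1/√2)i|101⟩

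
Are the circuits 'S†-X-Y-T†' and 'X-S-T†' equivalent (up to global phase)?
No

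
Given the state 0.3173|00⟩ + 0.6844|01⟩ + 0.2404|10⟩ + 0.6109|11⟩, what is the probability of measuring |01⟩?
0.4684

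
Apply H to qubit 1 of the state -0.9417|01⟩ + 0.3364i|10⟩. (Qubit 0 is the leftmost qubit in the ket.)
-0.6659|00⟩ + 0.6659|01⟩ + 0.2379i|10⟩ + 0.2379i|11⟩

H on qubit 1 mixes each pair of kets that differ only in qubit 1: amplitudes (a, b) of (|…0…⟩, |…1…⟩) become ((a + b)/√2, (a − b)/√2). Kets absent from the input have amplitude 0.
(|00⟩, |01⟩): (a, b) = (0, -0.9417) → (-0.6659, 0.6659)
(|10⟩, |11⟩): (a, b) = (0.3364i, 0) → (0.2379i, 0.2379i)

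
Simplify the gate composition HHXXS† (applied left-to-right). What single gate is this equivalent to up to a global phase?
S†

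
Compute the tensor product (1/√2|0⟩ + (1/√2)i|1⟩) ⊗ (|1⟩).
1/√2|01⟩ + (1/√2)i|11⟩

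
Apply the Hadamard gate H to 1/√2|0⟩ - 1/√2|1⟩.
|1⟩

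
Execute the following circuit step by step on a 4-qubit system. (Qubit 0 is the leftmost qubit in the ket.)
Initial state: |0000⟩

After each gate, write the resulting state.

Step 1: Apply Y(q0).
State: i|1000⟩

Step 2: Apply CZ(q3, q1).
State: i|1000⟩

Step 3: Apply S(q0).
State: -|1000⟩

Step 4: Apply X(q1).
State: -|1100⟩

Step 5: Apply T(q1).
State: (-1/√2 - (1/√2)i)|1100⟩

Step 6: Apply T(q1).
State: -i|1100⟩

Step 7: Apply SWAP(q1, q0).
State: -i|1100⟩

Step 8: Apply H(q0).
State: -(1/√2)i|0100⟩ + (1/√2)i|1100⟩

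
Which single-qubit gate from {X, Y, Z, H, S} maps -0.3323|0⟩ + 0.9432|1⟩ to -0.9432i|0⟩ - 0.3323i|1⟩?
Y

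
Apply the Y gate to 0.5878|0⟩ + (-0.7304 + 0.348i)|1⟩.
(0.348 + 0.7304i)|0⟩ + 0.5878i|1⟩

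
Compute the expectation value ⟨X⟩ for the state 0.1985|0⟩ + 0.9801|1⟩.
0.3891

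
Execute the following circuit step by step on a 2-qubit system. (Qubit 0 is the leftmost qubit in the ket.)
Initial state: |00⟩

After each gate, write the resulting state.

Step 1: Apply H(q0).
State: 1/√2|00⟩ + 1/√2|10⟩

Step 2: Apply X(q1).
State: 1/√2|01⟩ + 1/√2|11⟩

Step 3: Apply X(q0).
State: 1/√2|01⟩ + 1/√2|11⟩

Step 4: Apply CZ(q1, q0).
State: 1/√2|01⟩ - 1/√2|11⟩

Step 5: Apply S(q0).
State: 1/√2|01⟩ - (1/√2)i|11⟩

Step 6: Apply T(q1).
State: (1/2 + (1/2)i)|01⟩ + (1/2 - (1/2)i)|11⟩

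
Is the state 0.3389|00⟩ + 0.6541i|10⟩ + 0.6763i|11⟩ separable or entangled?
Entangled

Writing the state as a|00⟩ + b|01⟩ + c|10⟩ + d|11⟩, it is a product state iff ad − bc = 0.
Here (a, b, c, d) = (0.3389, 0, 0.6541i, 0.6763i): ad − bc = (0.3389)(0.6763i) − (0)(0.6541i) = 0.2292i ≠ 0, so the state is entangled.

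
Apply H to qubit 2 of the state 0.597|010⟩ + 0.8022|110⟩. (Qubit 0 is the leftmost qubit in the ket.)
0.4221|010⟩ + 0.4221|011⟩ + 0.5672|110⟩ + 0.5672|111⟩

H on qubit 2 mixes each pair of kets that differ only in qubit 2: amplitudes (a, b) of (|…0…⟩, |…1…⟩) become ((a + b)/√2, (a − b)/√2). Kets absent from the input have amplitude 0.
(|010⟩, |011⟩): (a, b) = (0.597, 0) → (0.4221, 0.4221)
(|110⟩, |111⟩): (a, b) = (0.8022, 0) → (0.5672, 0.5672)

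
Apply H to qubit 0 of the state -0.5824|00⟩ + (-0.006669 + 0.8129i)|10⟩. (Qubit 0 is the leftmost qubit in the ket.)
(-0.4165 + 0.5748i)|00⟩ + (-0.4071 - 0.5748i)|10⟩

H on qubit 0 mixes each pair of kets that differ only in qubit 0: amplitudes (a, b) of (|…0…⟩, |…1…⟩) become ((a + b)/√2, (a − b)/√2). Kets absent from the input have amplitude 0.
(|00⟩, |10⟩): (a, b) = (-0.5824, (-0.006669 + 0.8129i)) → ((-0.4165 + 0.5748i), (-0.4071 - 0.5748i))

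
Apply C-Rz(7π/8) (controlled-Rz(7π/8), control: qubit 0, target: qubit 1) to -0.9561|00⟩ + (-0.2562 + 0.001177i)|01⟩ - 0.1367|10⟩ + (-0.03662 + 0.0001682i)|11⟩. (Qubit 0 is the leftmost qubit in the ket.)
-0.9561|00⟩ + (-0.2562 + 0.001177i)|01⟩ + (-0.02667 + 0.1341i)|10⟩ + (-0.007309 - 0.03588i)|11⟩

C-Rz(7π/8) leaves the control-|0⟩ kets |00⟩, |01⟩ unchanged and applies Rz(7π/8) to qubit 1 on the control-|1⟩ pair (|10⟩, |11⟩).
Rz(7π/8) = [[e^(−iθ/2), 0], [0, e^(iθ/2)]] with e^(±iθ/2) = cos(θ/2) ± i·sin(θ/2); θ = 7π/8, cos(θ/2) ≈ 0.19509, sin(θ/2) ≈ 0.980785.
With a = amp(|10⟩) = -0.1367 and b = amp(|11⟩) = (-0.03662 + 0.0001682i):
new amp(|10⟩) = (0.19509 - 0.980785i)·a = (-0.02667 + 0.1341i)
new amp(|11⟩) = (0.19509 + 0.980785i)·b = (-0.007309 - 0.03588i)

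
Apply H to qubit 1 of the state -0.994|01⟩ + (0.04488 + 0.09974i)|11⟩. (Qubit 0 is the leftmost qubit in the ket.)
-0.7029|00⟩ + 0.7029|01⟩ + (0.03173 + 0.07053i)|10⟩ + (-0.03173 - 0.07053i)|11⟩

H on qubit 1 mixes each pair of kets that differ only in qubit 1: amplitudes (a, b) of (|…0…⟩, |…1…⟩) become ((a + b)/√2, (a − b)/√2). Kets absent from the input have amplitude 0.
(|00⟩, |01⟩): (a, b) = (0, -0.994) → (-0.7029, 0.7029)
(|10⟩, |11⟩): (a, b) = (0, (0.04488 + 0.09974i)) → ((0.03173 + 0.07053i), (-0.03173 - 0.07053i))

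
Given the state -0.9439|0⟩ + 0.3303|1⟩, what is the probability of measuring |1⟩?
0.1091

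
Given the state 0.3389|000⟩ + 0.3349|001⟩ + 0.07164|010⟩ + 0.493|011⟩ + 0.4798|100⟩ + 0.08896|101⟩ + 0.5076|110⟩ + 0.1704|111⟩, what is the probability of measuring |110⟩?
0.2577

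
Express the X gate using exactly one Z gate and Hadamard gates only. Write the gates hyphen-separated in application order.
H-Z-H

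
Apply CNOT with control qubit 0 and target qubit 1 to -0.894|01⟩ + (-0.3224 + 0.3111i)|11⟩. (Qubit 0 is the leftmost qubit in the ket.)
-0.894|01⟩ + (-0.3224 + 0.3111i)|10⟩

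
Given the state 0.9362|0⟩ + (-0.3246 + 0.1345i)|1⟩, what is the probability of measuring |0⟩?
0.8765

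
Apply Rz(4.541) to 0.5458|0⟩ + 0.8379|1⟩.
(-0.3515 - 0.4176i)|0⟩ + (-0.5396 + 0.641i)|1⟩

Rz(4.541) = [[e^(−iθ/2), 0], [0, e^(iθ/2)]] with e^(±iθ/2) = cos(θ/2) ± i·sin(θ/2); θ = 4.541, cos(θ/2) ≈ -0.643991, sin(θ/2) ≈ 0.765033.
With a = amp(|0⟩) = 0.5458 and b = amp(|1⟩) = 0.8379:
new amp(|0⟩) = (-0.643991 - 0.765033i)·a = (-0.3515 - 0.4176i)
new amp(|1⟩) = (-0.643991 + 0.765033i)·b = (-0.5396 + 0.641i)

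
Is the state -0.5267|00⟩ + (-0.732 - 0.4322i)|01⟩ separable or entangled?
Separable

Writing the state as a|00⟩ + b|01⟩ + c|10⟩ + d|11⟩, it is a product state iff ad − bc = 0.
Here (a, b, c, d) = (-0.5267, (-0.732 - 0.4322i), 0, 0): ad − bc = (-0.5267)(0) − (-0.732 - 0.4322i)(0) = 0, so the state is separable.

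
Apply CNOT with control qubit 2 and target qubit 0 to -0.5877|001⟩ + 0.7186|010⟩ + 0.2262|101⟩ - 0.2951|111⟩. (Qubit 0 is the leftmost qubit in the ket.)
0.2262|001⟩ + 0.7186|010⟩ - 0.2951|011⟩ - 0.5877|101⟩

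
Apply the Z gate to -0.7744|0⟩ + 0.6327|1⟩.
-0.7744|0⟩ - 0.6327|1⟩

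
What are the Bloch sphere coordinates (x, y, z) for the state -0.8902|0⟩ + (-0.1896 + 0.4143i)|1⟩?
(0.3376, -0.7376, 0.5849)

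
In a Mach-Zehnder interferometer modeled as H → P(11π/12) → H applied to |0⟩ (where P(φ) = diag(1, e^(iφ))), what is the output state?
(0.01704 + 0.1294i)|0⟩ + (0.983 - 0.1294i)|1⟩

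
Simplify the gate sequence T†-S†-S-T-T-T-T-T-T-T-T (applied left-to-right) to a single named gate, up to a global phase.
T†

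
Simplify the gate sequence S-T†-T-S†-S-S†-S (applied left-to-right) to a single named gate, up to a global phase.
S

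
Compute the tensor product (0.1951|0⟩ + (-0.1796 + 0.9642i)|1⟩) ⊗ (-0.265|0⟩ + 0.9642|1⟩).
-0.0517|00⟩ + 0.1881|01⟩ + (0.04759 - 0.2555i)|10⟩ + (-0.1732 + 0.9297i)|11⟩

amp(|b₁b₂…⟩) = product of the factor amplitudes for bits b₁, b₂, …; only kets whose every factor amplitude is nonzero survive.
|00⟩: (0.1951)(-0.265) = -0.0517
|01⟩: (0.1951)(0.9642) = 0.1881
|10⟩: (-0.1796 + 0.9642i)(-0.265) = (0.04759 - 0.2555i)
|11⟩: (-0.1796 + 0.9642i)(0.9642) = (-0.1732 + 0.9297i)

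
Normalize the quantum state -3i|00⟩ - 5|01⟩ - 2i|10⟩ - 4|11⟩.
-(1/√6)i|00⟩ - 0.6804|01⟩ - 0.2722i|10⟩ - 0.5443|11⟩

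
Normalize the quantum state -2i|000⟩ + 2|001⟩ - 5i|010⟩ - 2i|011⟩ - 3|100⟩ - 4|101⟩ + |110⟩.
-0.252i|000⟩ + 0.252|001⟩ - 0.6299i|010⟩ - 0.252i|011⟩ - 1/√7|100⟩ - 0.504|101⟩ + 0.126|110⟩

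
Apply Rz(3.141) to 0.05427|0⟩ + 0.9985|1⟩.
(0.00001608 - 0.05427i)|0⟩ + (0.0002959 + 0.9985i)|1⟩

Rz(3.141) = [[e^(−iθ/2), 0], [0, e^(iθ/2)]] with e^(±iθ/2) = cos(θ/2) ± i·sin(θ/2); θ = 3.141, cos(θ/2) ≈ 0.000296327, sin(θ/2) ≈ 1.
With a = amp(|0⟩) = 0.05427 and b = amp(|1⟩) = 0.9985:
new amp(|0⟩) = (0.000296327 - i)·a = (0.00001608 - 0.05427i)
new amp(|1⟩) = (0.000296327 + i)·b = (0.0002959 + 0.9985i)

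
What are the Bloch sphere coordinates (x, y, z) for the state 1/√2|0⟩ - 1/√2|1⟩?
(-1, 0, 0)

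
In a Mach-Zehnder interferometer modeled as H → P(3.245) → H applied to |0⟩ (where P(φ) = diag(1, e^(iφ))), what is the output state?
(0.002671 - 0.05161i)|0⟩ + (0.9973 + 0.05161i)|1⟩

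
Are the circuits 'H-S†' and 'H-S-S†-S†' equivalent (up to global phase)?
Yes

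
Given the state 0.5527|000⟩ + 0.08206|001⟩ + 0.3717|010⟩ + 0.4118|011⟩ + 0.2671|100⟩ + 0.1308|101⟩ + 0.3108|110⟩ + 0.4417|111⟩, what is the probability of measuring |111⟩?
0.1951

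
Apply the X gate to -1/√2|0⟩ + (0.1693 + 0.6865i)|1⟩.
(0.1693 + 0.6865i)|0⟩ - 1/√2|1⟩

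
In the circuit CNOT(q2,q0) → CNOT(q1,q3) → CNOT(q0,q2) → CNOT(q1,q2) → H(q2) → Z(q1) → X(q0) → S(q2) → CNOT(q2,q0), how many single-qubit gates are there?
4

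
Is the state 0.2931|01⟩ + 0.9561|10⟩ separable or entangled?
Entangled

Writing the state as a|00⟩ + b|01⟩ + c|10⟩ + d|11⟩, it is a product state iff ad − bc = 0.
Here (a, b, c, d) = (0, 0.2931, 0.9561, 0): ad − bc = (0)(0) − (0.2931)(0.9561) = -0.2802 ≠ 0, so the state is entangled.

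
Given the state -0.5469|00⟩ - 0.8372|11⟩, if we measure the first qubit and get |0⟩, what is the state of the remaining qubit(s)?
-|0⟩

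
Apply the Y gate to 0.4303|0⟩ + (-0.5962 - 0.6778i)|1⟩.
(-0.6778 + 0.5962i)|0⟩ + 0.4303i|1⟩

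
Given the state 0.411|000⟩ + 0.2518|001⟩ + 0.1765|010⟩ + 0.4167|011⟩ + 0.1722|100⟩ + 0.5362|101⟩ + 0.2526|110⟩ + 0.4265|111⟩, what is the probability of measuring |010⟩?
0.03115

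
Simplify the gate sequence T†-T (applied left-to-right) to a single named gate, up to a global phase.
I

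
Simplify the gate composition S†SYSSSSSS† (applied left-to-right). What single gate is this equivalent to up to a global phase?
Y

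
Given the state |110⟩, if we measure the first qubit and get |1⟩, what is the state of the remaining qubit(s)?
|10⟩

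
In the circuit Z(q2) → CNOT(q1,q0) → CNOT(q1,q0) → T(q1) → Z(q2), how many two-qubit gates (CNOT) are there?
2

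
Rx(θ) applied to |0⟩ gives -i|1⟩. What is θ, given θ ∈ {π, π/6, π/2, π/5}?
π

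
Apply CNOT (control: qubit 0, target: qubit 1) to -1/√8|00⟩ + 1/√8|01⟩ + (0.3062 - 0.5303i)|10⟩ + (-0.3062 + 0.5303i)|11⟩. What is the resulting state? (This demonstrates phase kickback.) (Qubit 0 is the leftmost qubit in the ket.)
-1/√8|00⟩ + 1/√8|01⟩ + (-0.3062 + 0.5303i)|10⟩ + (0.3062 - 0.5303i)|11⟩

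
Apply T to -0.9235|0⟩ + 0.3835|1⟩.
-0.9235|0⟩ + (0.2712 + 0.2712i)|1⟩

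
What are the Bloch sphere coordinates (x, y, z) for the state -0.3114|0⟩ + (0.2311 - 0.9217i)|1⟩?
(-0.1439, 0.574, -0.806)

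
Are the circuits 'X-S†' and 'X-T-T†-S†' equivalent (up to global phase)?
Yes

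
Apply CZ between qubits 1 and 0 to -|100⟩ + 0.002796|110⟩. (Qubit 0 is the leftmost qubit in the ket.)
-|100⟩ - 0.002796|110⟩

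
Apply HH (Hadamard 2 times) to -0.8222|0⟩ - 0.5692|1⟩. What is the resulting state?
-0.8222|0⟩ - 0.5692|1⟩

H² = I, so an even number of Hadamards cancels: H^2 = I and the state is unchanged.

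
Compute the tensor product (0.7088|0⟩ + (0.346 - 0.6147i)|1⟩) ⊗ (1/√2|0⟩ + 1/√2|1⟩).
0.5012|00⟩ + 0.5012|01⟩ + (0.2447 - 0.4347i)|10⟩ + (0.2447 - 0.4347i)|11⟩

amp(|b₁b₂…⟩) = product of the factor amplitudes for bits b₁, b₂, …; only kets whose every factor amplitude is nonzero survive.
|00⟩: (0.7088)(1/√2) = 0.5012
|01⟩: (0.7088)(1/√2) = 0.5012
|10⟩: (0.346 - 0.6147i)(1/√2) = (0.2447 - 0.4347i)
|11⟩: (0.346 - 0.6147i)(1/√2) = (0.2447 - 0.4347i)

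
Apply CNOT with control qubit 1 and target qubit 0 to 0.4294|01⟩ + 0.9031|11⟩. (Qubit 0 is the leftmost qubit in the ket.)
0.9031|01⟩ + 0.4294|11⟩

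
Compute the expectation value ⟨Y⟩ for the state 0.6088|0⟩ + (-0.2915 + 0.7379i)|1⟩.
0.8985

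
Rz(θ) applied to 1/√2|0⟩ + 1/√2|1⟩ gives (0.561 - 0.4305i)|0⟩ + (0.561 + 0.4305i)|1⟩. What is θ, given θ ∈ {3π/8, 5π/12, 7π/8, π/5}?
5π/12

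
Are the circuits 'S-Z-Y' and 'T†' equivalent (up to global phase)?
No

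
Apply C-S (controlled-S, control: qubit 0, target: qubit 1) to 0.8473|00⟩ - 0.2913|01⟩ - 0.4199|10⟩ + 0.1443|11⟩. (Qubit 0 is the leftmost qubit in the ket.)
0.8473|00⟩ - 0.2913|01⟩ - 0.4199|10⟩ + 0.1443i|11⟩

C-S leaves the control-|0⟩ kets |00⟩, |01⟩ unchanged and applies S to qubit 1 on the control-|1⟩ pair (|10⟩, |11⟩).
S = [[1, 0], [0, i]].
With a = amp(|10⟩) = -0.4199 and b = amp(|11⟩) = 0.1443:
new amp(|10⟩) = (1)·a = -0.4199
new amp(|11⟩) = (i)·b = 0.1443i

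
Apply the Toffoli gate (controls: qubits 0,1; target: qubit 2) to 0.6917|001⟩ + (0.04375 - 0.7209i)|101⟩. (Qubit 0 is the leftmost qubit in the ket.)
0.6917|001⟩ + (0.04375 - 0.7209i)|101⟩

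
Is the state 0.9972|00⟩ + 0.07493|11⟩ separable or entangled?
Entangled

Writing the state as a|00⟩ + b|01⟩ + c|10⟩ + d|11⟩, it is a product state iff ad − bc = 0.
Here (a, b, c, d) = (0.9972, 0, 0, 0.07493): ad − bc = (0.9972)(0.07493) − (0)(0) = 0.07472 ≠ 0, so the state is entangled.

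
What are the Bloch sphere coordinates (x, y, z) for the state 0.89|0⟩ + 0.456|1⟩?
(0.8117, 0, 0.5842)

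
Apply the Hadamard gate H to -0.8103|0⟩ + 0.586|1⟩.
-0.1586|0⟩ - 0.9873|1⟩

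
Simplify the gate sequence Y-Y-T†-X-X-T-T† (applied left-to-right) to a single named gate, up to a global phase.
T†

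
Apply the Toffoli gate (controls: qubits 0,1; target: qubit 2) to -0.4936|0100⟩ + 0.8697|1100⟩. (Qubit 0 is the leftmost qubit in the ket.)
-0.4936|0100⟩ + 0.8697|1110⟩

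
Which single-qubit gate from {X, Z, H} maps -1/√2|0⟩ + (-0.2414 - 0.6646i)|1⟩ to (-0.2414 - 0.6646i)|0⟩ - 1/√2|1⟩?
X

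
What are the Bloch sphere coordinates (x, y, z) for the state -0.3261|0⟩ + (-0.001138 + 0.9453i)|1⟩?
(0.0007422, -0.6165, -0.7873)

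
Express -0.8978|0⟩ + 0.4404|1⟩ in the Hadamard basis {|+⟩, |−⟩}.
-0.3234|+⟩ - 0.9463|−⟩

With |ψ⟩ = α|0⟩ + β|1⟩, the Hadamard-basis coefficients are ⟨+|ψ⟩ = (α + β)/√2 and ⟨−|ψ⟩ = (α − β)/√2.
Here α = -0.8978, β = 0.4404: (α + β)/√2 = -0.3234, (α − β)/√2 = -0.9463.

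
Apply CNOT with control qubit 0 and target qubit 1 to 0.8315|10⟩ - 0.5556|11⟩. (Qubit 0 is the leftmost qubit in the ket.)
-0.5556|10⟩ + 0.8315|11⟩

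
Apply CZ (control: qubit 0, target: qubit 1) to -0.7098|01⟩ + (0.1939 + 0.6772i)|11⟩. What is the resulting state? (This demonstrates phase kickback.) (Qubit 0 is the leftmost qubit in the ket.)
-0.7098|01⟩ + (-0.1939 - 0.6772i)|11⟩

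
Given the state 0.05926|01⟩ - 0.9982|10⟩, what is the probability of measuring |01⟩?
0.003512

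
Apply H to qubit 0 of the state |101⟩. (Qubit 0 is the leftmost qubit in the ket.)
1/√2|001⟩ - 1/√2|101⟩

H on qubit 0 mixes each pair of kets that differ only in qubit 0: amplitudes (a, b) of (|…0…⟩, |…1…⟩) become ((a + b)/√2, (a − b)/√2). Kets absent from the input have amplitude 0.
(|001⟩, |101⟩): (a, b) = (0, 1) → (1/√2, -1/√2)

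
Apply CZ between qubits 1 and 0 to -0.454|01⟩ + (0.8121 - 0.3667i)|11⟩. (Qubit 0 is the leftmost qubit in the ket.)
-0.454|01⟩ + (-0.8121 + 0.3667i)|11⟩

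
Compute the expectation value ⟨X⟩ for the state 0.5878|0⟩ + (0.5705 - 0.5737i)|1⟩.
0.6707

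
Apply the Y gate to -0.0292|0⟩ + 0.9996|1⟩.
-0.9996i|0⟩ - 0.0292i|1⟩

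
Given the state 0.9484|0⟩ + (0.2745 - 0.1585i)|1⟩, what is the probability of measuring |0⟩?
0.8995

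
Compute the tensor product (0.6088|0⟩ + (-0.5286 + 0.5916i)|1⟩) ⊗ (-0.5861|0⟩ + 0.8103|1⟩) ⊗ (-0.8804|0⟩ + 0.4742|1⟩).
0.3141|000⟩ - 0.1692|001⟩ - 0.4343|010⟩ + 0.2339|011⟩ + (-0.2728 + 0.3053i)|100⟩ + (0.1469 - 0.1644i)|101⟩ + (0.3771 - 0.422i)|110⟩ + (-0.2031 + 0.2273i)|111⟩

amp(|b₁b₂…⟩) = product of the factor amplitudes for bits b₁, b₂, …; only kets whose every factor amplitude is nonzero survive.
|000⟩: (0.6088)(-0.5861)(-0.8804) = 0.3141
|001⟩: (0.6088)(-0.5861)(0.4742) = -0.1692
|010⟩: (0.6088)(0.8103)(-0.8804) = -0.4343
|011⟩: (0.6088)(0.8103)(0.4742) = 0.2339
|100⟩: (-0.5286 + 0.5916i)(-0.5861)(-0.8804) = (-0.2728 + 0.3053i)
|101⟩: (-0.5286 + 0.5916i)(-0.5861)(0.4742) = (0.1469 - 0.1644i)
|110⟩: (-0.5286 + 0.5916i)(0.8103)(-0.8804) = (0.3771 - 0.422i)
|111⟩: (-0.5286 + 0.5916i)(0.8103)(0.4742) = (-0.2031 + 0.2273i)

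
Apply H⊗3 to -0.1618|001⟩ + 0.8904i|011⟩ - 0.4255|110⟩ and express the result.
(-0.2076 + 0.3148i)|000⟩ + (-0.09323 - 0.3148i)|001⟩ + (0.09323 - 0.3148i)|010⟩ + (0.2076 + 0.3148i)|011⟩ + (0.09323 + 0.3148i)|100⟩ + (0.2076 - 0.3148i)|101⟩ + (-0.2076 - 0.3148i)|110⟩ + (-0.09323 + 0.3148i)|111⟩

H⊗3 gives amp(|y⟩) = (1/2√2) Σ_x (−1)^(x·y) amp(|x⟩), where x·y is the number of positions in which both x and y have a 1.
|000⟩: (-0.1618 + 0.8904i - 0.4255)/(2√2) = (-0.2076 + 0.3148i)
|001⟩: (0.1618 - 0.8904i - 0.4255)/(2√2) = (-0.09323 - 0.3148i)
|010⟩: (-0.1618 - 0.8904i + 0.4255)/(2√2) = (0.09323 - 0.3148i)
|011⟩: (0.1618 + 0.8904i + 0.4255)/(2√2) = (0.2076 + 0.3148i)
|100⟩: (-0.1618 + 0.8904i + 0.4255)/(2√2) = (0.09323 + 0.3148i)
|101⟩: (0.1618 - 0.8904i + 0.4255)/(2√2) = (0.2076 - 0.3148i)
|110⟩: (-0.1618 - 0.8904i - 0.4255)/(2√2) = (-0.2076 - 0.3148i)
|111⟩: (0.1618 + 0.8904i - 0.4255)/(2√2) = (-0.09323 + 0.3148i)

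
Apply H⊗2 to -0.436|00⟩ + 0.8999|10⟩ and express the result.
0.232|00⟩ + 0.232|01⟩ - 0.668|10⟩ - 0.668|11⟩

H⊗2 gives amp(|y⟩) = (1/2) Σ_x (−1)^(x·y) amp(|x⟩), where x·y is the number of positions in which both x and y have a 1.
|00⟩: (-0.436 + 0.8999)/2 = 0.232
|01⟩: (-0.436 + 0.8999)/2 = 0.232
|10⟩: (-0.436 - 0.8999)/2 = -0.668
|11⟩: (-0.436 - 0.8999)/2 = -0.668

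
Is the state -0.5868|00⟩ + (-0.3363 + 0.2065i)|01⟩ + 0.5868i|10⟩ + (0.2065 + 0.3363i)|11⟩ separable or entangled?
Separable

Writing the state as a|00⟩ + b|01⟩ + c|10⟩ + d|11⟩, it is a product state iff ad − bc = 0.
Here (a, b, c, d) = (-0.5868, (-0.3363 + 0.2065i), 0.5868i, (0.2065 + 0.3363i)): ad − bc = (-0.5868)(0.2065 + 0.3363i) − (-0.3363 + 0.2065i)(0.5868i) = 0, so the state is separable.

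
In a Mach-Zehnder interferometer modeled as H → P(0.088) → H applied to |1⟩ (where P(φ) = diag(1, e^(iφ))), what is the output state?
(0.001935 - 0.04394i)|0⟩ + (0.9981 + 0.04394i)|1⟩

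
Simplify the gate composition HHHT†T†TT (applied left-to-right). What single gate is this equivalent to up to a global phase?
H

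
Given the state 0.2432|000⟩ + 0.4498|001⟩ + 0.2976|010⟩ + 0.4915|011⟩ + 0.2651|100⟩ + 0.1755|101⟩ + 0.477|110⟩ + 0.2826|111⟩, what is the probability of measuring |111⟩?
0.07986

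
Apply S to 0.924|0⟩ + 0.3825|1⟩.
0.924|0⟩ + 0.3825i|1⟩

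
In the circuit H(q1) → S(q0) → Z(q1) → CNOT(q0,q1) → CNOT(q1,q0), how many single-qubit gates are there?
3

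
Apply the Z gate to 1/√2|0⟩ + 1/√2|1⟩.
1/√2|0⟩ - 1/√2|1⟩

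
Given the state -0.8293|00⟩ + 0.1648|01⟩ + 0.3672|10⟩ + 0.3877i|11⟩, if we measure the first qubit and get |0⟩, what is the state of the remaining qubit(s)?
-0.9808|0⟩ + 0.1949|1⟩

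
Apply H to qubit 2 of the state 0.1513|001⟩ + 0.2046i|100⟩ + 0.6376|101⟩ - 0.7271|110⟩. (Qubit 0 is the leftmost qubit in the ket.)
0.107|000⟩ - 0.107|001⟩ + (0.4509 + 0.1447i)|100⟩ + (-0.4509 + 0.1447i)|101⟩ - 0.5141|110⟩ - 0.5141|111⟩

H on qubit 2 mixes each pair of kets that differ only in qubit 2: amplitudes (a, b) of (|…0…⟩, |…1…⟩) become ((a + b)/√2, (a − b)/√2). Kets absent from the input have amplitude 0.
(|000⟩, |001⟩): (a, b) = (0, 0.1513) → (0.107, -0.107)
(|100⟩, |101⟩): (a, b) = (0.2046i, 0.6376) → ((0.4509 + 0.1447i), (-0.4509 + 0.1447i))
(|110⟩, |111⟩): (a, b) = (-0.7271, 0) → (-0.5141, -0.5141)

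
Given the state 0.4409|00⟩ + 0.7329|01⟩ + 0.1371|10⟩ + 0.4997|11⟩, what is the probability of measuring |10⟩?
0.0188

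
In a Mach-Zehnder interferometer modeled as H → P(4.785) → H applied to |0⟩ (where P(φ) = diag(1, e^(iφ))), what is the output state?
(0.5363 - 0.4987i)|0⟩ + (0.4637 + 0.4987i)|1⟩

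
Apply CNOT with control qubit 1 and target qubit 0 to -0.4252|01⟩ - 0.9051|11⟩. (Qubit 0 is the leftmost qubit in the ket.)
-0.9051|01⟩ - 0.4252|11⟩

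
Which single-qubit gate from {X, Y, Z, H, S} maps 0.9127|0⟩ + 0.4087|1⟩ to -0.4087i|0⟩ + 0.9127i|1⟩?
Y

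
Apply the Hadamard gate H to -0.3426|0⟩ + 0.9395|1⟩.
0.4221|0⟩ - 0.9066|1⟩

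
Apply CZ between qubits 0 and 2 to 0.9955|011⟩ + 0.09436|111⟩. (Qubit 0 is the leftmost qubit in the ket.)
0.9955|011⟩ - 0.09436|111⟩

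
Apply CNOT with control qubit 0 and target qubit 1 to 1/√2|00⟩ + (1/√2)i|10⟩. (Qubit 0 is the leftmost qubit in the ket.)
1/√2|00⟩ + (1/√2)i|11⟩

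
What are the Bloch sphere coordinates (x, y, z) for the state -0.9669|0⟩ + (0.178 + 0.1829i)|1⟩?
(-0.3442, -0.3537, 0.8698)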